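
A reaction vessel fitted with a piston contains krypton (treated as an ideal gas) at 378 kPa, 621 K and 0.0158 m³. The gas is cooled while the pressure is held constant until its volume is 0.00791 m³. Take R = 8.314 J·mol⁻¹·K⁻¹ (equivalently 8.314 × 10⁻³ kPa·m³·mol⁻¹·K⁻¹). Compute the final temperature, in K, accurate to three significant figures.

T₂ ≈ 311 K

P constant ⇒ V ∝ T: P₂ = P₁; T₂ = T₁·(V₂/V₁) = 310.9 K.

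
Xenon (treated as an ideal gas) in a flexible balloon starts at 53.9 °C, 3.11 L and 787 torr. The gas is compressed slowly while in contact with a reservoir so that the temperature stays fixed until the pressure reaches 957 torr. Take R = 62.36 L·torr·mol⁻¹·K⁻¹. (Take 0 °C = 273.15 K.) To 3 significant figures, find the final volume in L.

Convert: T₁ = 327.0 K.
T constant ⇒ Boyle's law P V = const: T₂ = T₁; V₂ = V₁·(P₁/P₂) = 2.558 L.

V₂ ≈ 2.56 L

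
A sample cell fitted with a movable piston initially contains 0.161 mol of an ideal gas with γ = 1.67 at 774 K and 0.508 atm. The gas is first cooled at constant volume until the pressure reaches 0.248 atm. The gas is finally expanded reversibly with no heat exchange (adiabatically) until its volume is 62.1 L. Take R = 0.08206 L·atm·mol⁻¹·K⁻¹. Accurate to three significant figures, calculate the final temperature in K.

T₃ ≈ 178 K

From PV = nRT: V₁ = nRT₁/P₁ = 20.13 L.
V constant ⇒ P ∝ T: V₂ = V₁; T₂ = T₁·(P₂/P₁) = 377.9 K.
Reversible adiabatic, γ = 1.67: T₃ = T₂·(V₂/V₃)^(γ−1) = 177.6 K; P₃ = P₂·(V₂/V₃)^γ = 0.03779 atm.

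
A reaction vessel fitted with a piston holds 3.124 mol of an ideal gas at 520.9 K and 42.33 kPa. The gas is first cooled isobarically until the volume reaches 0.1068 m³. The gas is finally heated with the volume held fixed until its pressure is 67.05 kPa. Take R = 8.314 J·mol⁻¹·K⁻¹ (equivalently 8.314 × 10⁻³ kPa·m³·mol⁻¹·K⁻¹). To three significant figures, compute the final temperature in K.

From PV = nRT: V₁ = nRT₁/P₁ = 0.3196 m³.
P constant ⇒ V ∝ T: P₂ = P₁; T₂ = T₁·(V₂/V₁) = 174.1 K.
V constant ⇒ P ∝ T: V₃ = V₂; T₃ = T₂·(P₃/P₂) = 275.7 K.

T₃ ≈ 276 K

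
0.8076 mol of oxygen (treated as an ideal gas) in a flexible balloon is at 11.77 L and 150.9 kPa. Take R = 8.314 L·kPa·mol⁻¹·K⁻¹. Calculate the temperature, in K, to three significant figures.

PV = nRT ⇒ T = PV/(nR) = (150.9 × 11.77) / (0.8076 × 8.314)

T ≈ 265 K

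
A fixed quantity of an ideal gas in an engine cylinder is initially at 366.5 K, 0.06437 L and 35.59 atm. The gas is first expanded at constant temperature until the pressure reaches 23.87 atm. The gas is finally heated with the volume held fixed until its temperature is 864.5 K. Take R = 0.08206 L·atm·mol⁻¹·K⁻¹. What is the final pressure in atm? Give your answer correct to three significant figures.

P₃ ≈ 56.3 atm

T constant ⇒ Boyle's law P V = const: T₂ = T₁; V₂ = V₁·(P₁/P₂) = 0.09598 L.
V constant ⇒ P ∝ T: V₃ = V₂; P₃ = P₂·(T₃/T₂) = 56.30 atm.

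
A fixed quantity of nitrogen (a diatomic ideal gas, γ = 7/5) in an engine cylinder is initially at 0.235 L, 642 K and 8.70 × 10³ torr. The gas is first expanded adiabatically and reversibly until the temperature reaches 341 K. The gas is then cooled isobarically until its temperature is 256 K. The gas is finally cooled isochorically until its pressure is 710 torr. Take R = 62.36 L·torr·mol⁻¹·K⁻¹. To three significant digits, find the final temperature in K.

T₄ ≈ 191 K

Adiabatic (γ = 7/5), T V^(γ−1) and P V^γ constant: P₂ = P₁·(T₂/T₁)^(γ/(γ−1)) = 950.1 torr; V₂ = V₁·(T₁/T₂)^(1/(γ−1)) = 1.143 L.
P constant ⇒ V ∝ T: P₃ = P₂; V₃ = V₂·(T₃/T₂) = 0.8580 L.
V constant ⇒ P ∝ T: V₄ = V₃; T₄ = T₃·(P₄/P₃) = 191.3 K.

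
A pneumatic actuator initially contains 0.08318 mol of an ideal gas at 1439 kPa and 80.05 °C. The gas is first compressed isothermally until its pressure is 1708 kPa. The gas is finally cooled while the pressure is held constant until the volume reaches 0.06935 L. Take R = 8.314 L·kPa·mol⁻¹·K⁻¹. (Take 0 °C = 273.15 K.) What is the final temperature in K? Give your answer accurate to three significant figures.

Convert: T₁ = 353.2 K.
From PV = nRT: V₁ = nRT₁/P₁ = 0.1697 L.
T constant ⇒ Boyle's law P V = const: T₂ = T₁; V₂ = V₁·(P₁/P₂) = 0.1430 L.
Isobaric, so V/T is constant: P₃ = P₂; T₃ = T₂·(V₃/V₂) = 171.3 K.

T₃ ≈ 171 K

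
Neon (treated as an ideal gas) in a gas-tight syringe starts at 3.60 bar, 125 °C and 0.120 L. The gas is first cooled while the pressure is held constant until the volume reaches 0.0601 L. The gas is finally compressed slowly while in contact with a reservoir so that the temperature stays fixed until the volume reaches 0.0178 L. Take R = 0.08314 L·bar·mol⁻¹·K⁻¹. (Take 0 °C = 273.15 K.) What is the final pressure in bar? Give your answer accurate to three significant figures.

Convert: T₁ = 398.1 K.
Isobaric, so V/T is constant: P₂ = P₁; T₂ = T₁·(V₂/V₁) = 199.4 K.
T constant ⇒ Boyle's law P V = const: T₃ = T₂; P₃ = P₂·(V₂/V₃) = 12.16 bar.

P₃ ≈ 12.2 bar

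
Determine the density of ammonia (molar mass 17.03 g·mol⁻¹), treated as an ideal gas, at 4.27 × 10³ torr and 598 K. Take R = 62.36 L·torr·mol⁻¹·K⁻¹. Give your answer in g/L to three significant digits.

ρ = PM/(RT) = (4.27e+03 × 17.03) / (62.36 × 598.0)

ρ ≈ 1.95 g/L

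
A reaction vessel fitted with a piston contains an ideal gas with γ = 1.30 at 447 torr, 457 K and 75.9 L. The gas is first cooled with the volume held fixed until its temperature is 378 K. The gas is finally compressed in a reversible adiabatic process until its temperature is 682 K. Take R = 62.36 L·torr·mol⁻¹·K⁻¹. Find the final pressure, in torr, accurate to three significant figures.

V constant ⇒ P ∝ T: V₂ = V₁; P₂ = P₁·(T₂/T₁) = 369.7 torr.
Reversible adiabatic, γ = 1.30: P₃ = P₂·(T₃/T₂)^(γ/(γ−1)) = 4770 torr; V₃ = V₂·(T₂/T₃)^(1/(γ−1)) = 10.62 L.

P₃ ≈ 4.77e+03 torr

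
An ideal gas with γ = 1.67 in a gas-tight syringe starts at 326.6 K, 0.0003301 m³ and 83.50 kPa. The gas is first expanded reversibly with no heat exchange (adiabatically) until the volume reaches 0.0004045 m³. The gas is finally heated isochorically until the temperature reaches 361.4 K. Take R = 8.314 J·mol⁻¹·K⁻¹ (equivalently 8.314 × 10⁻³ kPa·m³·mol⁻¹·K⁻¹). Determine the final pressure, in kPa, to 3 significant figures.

P₃ ≈ 75.4 kPa

Adiabatic (γ = 1.67), T V^(γ−1) and P V^γ constant: T₂ = T₁·(V₁/V₂)^(γ−1) = 285.0 K; P₂ = P₁·(V₁/V₂)^γ = 59.47 kPa.
Isochoric, so P/T is constant: V₃ = V₂; P₃ = P₂·(T₃/T₂) = 75.40 kPa.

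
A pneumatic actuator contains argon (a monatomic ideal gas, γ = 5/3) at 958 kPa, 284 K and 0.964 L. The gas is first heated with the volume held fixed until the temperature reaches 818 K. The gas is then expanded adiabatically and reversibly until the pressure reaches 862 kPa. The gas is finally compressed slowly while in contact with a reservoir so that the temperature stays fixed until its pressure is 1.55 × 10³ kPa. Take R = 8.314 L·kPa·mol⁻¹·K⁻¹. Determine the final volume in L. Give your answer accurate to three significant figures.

Isochoric, so P/T is constant: V₂ = V₁; P₂ = P₁·(T₂/T₁) = 2759 kPa.
Reversible adiabatic, γ = 5/3: T₃ = T₂·(P₃/P₂)^((γ−1)/γ) = 513.6 K; V₃ = V₂·(P₂/P₃)^(1/γ) = 1.938 L.
T constant ⇒ Boyle's law P V = const: T₄ = T₃; V₄ = V₃·(P₃/P₄) = 1.078 L.

V₄ ≈ 1.08 L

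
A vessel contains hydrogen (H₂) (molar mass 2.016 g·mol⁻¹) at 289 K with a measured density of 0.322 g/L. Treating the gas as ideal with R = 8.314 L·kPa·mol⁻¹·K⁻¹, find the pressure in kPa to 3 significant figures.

ρ = PM/(RT) ⇒ P = ρRT/M = (0.322 × 8.314 × 289.0) / 2.016

P ≈ 384 kPa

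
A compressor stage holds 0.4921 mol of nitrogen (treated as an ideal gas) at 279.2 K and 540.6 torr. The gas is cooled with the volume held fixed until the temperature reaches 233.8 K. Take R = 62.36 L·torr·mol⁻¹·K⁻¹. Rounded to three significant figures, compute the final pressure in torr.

From PV = nRT: V₁ = nRT₁/P₁ = 15.85 L.
V constant ⇒ P ∝ T: V₂ = V₁; P₂ = P₁·(T₂/T₁) = 452.7 torr.

P₂ ≈ 453 torr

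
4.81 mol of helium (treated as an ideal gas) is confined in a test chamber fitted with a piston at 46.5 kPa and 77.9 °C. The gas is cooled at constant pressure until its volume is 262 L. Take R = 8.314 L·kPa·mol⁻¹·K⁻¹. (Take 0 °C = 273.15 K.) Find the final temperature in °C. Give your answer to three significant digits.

T₂ ≈ 31.5 °C

Convert: T₁ = 351.0 K.
From PV = nRT: V₁ = nRT₁/P₁ = 301.9 L.
P constant ⇒ V ∝ T: P₂ = P₁; T₂ = T₁·(V₂/V₁) = 304.6 K.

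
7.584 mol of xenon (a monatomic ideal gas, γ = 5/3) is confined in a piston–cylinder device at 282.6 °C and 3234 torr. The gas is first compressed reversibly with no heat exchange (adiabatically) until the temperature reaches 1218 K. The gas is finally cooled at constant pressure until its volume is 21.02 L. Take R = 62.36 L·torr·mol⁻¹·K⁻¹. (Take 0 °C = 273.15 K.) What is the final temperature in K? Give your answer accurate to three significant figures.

T₃ ≈ 1.02e+03 K

Convert: T₁ = 555.8 K.
From PV = nRT: V₁ = nRT₁/P₁ = 81.27 L.
Reversible adiabatic, γ = 5/3: P₂ = P₁·(T₂/T₁)^(γ/(γ−1)) = 2.300e+04 torr; V₂ = V₁·(T₁/T₂)^(1/(γ−1)) = 25.05 L.
P constant ⇒ V ∝ T: P₃ = P₂; T₃ = T₂·(V₃/V₂) = 1022 K.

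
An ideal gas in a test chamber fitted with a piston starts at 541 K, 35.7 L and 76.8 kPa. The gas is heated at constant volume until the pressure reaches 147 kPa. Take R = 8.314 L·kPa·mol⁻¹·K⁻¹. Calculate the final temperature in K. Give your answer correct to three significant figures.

T₂ ≈ 1.04e+03 K

Isochoric, so P/T is constant: V₂ = V₁; T₂ = T₁·(P₂/P₁) = 1036 K.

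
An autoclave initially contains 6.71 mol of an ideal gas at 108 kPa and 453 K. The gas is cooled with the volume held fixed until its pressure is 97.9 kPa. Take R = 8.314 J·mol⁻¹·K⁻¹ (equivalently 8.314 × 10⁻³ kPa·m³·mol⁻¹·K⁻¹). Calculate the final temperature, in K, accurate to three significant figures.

T₂ ≈ 411 K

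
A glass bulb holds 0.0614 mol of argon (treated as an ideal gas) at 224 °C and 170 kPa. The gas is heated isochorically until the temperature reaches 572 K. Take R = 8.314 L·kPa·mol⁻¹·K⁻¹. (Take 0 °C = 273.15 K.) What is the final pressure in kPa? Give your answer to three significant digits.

P₂ ≈ 196 kPa

Convert: T₁ = 497.1 K.
From PV = nRT: V₁ = nRT₁/P₁ = 1.493 L.
V constant ⇒ P ∝ T: V₂ = V₁; P₂ = P₁·(T₂/T₁) = 195.6 kPa.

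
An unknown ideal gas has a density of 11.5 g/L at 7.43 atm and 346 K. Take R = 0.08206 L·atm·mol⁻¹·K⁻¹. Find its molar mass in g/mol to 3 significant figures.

ρ = PM/(RT) ⇒ M = ρRT/P = (11.5 × 0.08206 × 346.0) / 7.43

M ≈ 43.9 g/mol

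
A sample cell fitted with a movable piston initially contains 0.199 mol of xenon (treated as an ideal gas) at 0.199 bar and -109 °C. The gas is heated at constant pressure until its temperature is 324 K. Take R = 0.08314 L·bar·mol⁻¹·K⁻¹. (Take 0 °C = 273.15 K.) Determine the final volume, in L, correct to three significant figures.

V₂ ≈ 26.9 L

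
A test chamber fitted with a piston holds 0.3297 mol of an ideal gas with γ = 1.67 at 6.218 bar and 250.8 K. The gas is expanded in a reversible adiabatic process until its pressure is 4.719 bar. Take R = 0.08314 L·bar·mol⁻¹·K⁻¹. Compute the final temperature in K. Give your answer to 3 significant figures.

From PV = nRT: V₁ = nRT₁/P₁ = 1.106 L.
Reversible adiabatic, γ = 1.67: T₂ = T₁·(P₂/P₁)^((γ−1)/γ) = 224.5 K; V₂ = V₁·(P₁/P₂)^(1/γ) = 1.304 L.

T₂ ≈ 225 K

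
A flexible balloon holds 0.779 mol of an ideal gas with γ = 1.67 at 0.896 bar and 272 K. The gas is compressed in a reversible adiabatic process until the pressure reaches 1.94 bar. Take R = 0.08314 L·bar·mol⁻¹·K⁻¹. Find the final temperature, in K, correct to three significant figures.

T₂ ≈ 371 K

From PV = nRT: V₁ = nRT₁/P₁ = 19.66 L.
Reversible adiabatic, γ = 1.67: T₂ = T₁·(P₂/P₁)^((γ−1)/γ) = 370.8 K; V₂ = V₁·(P₁/P₂)^(1/γ) = 12.38 L.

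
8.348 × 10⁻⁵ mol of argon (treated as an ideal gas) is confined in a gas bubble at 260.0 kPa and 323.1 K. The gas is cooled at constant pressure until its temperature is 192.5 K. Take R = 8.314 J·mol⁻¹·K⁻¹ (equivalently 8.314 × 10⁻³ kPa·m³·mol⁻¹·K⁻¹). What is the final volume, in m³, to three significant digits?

V₂ ≈ 5.14e-07 m³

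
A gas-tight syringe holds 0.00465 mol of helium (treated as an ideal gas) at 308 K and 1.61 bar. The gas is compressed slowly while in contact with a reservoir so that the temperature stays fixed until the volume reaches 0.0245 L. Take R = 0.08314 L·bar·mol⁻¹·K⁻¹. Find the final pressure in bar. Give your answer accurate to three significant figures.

P₂ ≈ 4.86 bar

From PV = nRT: V₁ = nRT₁/P₁ = 0.07396 L.
Isothermal, so P V is constant: T₂ = T₁; P₂ = P₁·(V₁/V₂) = 4.860 bar.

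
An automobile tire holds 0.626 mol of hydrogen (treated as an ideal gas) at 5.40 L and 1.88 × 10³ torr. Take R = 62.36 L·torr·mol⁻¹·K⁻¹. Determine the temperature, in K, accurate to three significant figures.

PV = nRT ⇒ T = PV/(nR) = (1.88e+03 × 5.40) / (0.626 × 62.36)

T ≈ 260 K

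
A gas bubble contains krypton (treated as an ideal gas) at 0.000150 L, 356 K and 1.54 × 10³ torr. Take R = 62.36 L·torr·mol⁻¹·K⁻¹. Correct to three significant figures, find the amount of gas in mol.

n ≈ 1.04e-05 mol

PV = nRT ⇒ n = PV/(RT) = (1.54e+03 × 0.000150) / (62.36 × 356)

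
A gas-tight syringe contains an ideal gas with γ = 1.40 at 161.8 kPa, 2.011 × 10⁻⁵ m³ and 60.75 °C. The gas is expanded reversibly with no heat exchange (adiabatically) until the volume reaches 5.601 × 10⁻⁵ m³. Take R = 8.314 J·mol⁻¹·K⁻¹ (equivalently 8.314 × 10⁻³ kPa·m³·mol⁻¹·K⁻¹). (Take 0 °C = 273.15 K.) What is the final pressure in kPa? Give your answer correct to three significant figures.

Convert: T₁ = 333.9 K.
Reversible adiabatic, γ = 1.40: T₂ = T₁·(V₁/V₂)^(γ−1) = 221.7 K; P₂ = P₁·(V₁/V₂)^γ = 38.56 kPa.

P₂ ≈ 38.6 kPa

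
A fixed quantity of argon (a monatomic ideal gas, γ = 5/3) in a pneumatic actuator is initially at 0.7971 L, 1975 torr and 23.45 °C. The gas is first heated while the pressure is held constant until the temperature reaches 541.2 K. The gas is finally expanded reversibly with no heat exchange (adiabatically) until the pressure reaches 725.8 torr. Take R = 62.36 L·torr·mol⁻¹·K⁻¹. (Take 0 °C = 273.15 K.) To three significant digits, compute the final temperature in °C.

Convert: T₁ = 296.6 K.
Isobaric, so V/T is constant: P₂ = P₁; V₂ = V₁·(T₂/T₁) = 1.454 L.
Reversible adiabatic, γ = 5/3: T₃ = T₂·(P₃/P₂)^((γ−1)/γ) = 362.6 K; V₃ = V₂·(P₂/P₃)^(1/γ) = 2.652 L.

T₃ ≈ 89.5 °C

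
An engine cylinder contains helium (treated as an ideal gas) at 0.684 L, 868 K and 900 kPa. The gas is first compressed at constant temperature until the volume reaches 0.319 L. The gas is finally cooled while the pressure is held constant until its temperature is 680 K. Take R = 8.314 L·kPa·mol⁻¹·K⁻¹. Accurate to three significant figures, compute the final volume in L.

V₃ ≈ 0.250 L

T constant ⇒ Boyle's law P V = const: T₂ = T₁; P₂ = P₁·(V₁/V₂) = 1930 kPa.
Isobaric, so V/T is constant: P₃ = P₂; V₃ = V₂·(T₃/T₂) = 0.2499 L.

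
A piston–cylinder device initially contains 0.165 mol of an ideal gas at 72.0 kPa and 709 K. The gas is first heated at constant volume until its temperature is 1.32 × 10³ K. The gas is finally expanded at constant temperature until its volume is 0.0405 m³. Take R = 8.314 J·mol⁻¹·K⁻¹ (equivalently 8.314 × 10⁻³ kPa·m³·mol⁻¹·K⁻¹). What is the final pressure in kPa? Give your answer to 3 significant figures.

P₃ ≈ 44.7 kPa

From PV = nRT: V₁ = nRT₁/P₁ = 0.01351 m³.
V constant ⇒ P ∝ T: V₂ = V₁; P₂ = P₁·(T₂/T₁) = 134.0 kPa.
Isothermal, so P V is constant: T₃ = T₂; P₃ = P₂·(V₂/V₃) = 44.71 kPa.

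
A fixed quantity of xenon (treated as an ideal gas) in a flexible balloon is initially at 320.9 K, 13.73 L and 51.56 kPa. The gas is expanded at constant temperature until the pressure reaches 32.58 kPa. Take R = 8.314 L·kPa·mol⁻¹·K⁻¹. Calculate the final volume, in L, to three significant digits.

T constant ⇒ Boyle's law P V = const: T₂ = T₁; V₂ = V₁·(P₁/P₂) = 21.73 L.

V₂ ≈ 21.7 L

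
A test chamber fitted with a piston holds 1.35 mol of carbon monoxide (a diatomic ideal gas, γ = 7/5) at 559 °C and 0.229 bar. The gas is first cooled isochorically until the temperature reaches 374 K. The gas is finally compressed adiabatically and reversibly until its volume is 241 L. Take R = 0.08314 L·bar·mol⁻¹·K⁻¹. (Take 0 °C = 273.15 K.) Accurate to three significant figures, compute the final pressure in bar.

P₃ ≈ 0.215 bar

Convert: T₁ = 832.1 K.
From PV = nRT: V₁ = nRT₁/P₁ = 407.9 L.
V constant ⇒ P ∝ T: V₂ = V₁; P₂ = P₁·(T₂/T₁) = 0.1029 bar.
Adiabatic (γ = 7/5), T V^(γ−1) and P V^γ constant: T₃ = T₂·(V₂/V₃)^(γ−1) = 461.6 K; P₃ = P₂·(V₂/V₃)^γ = 0.2150 bar.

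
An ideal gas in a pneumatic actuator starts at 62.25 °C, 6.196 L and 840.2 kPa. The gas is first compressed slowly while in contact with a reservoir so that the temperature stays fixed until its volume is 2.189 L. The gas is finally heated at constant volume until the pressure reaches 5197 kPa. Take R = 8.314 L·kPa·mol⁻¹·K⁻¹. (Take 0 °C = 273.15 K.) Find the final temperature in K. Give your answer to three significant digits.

Convert: T₁ = 335.4 K.
T constant ⇒ Boyle's law P V = const: T₂ = T₁; P₂ = P₁·(V₁/V₂) = 2378 kPa.
Isochoric, so P/T is constant: V₃ = V₂; T₃ = T₂·(P₃/P₂) = 732.9 K.

T₃ ≈ 733 K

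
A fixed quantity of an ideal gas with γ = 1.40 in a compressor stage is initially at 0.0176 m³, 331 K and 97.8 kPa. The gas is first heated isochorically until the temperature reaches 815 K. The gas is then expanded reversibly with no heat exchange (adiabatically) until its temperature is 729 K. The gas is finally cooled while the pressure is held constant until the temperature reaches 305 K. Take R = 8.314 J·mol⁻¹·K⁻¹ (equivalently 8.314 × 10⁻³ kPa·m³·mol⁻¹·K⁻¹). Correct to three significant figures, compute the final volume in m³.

V constant ⇒ P ∝ T: V₂ = V₁; P₂ = P₁·(T₂/T₁) = 240.8 kPa.
Reversible adiabatic, γ = 1.40: P₃ = P₂·(T₃/T₂)^(γ/(γ−1)) = 163.0 kPa; V₃ = V₂·(T₂/T₃)^(1/(γ−1)) = 0.02326 m³.
Isobaric, so V/T is constant: P₄ = P₃; V₄ = V₃·(T₄/T₃) = 0.009731 m³.

V₄ ≈ 0.00973 m³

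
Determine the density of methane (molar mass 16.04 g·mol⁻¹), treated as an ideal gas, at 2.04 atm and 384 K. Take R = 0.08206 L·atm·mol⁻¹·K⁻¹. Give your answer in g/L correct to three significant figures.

ρ ≈ 1.04 g/L

ρ = PM/(RT) = (2.04 × 16.04) / (0.08206 × 384.0)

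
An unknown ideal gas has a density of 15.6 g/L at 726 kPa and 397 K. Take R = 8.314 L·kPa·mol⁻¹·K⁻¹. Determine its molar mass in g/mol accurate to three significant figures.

M ≈ 70.9 g/mol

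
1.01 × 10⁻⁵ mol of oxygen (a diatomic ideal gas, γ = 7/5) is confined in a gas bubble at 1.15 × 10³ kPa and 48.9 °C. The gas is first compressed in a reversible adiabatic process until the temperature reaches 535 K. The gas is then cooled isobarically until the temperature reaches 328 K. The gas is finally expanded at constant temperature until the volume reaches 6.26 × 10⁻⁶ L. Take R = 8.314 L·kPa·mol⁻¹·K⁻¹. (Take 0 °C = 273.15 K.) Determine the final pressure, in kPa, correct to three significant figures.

P₄ ≈ 4.40e+03 kPa

Convert: T₁ = 322.0 K.
From PV = nRT: V₁ = nRT₁/P₁ = 2.352e-05 L.
Reversible adiabatic, γ = 7/5: P₂ = P₁·(T₂/T₁)^(γ/(γ−1)) = 6795 kPa; V₂ = V₁·(T₁/T₂)^(1/(γ−1)) = 6.611e-06 L.
P constant ⇒ V ∝ T: P₃ = P₂; V₃ = V₂·(T₃/T₂) = 4.053e-06 L.
T constant ⇒ Boyle's law P V = const: T₄ = T₃; P₄ = P₃·(V₃/V₄) = 4400 kPa.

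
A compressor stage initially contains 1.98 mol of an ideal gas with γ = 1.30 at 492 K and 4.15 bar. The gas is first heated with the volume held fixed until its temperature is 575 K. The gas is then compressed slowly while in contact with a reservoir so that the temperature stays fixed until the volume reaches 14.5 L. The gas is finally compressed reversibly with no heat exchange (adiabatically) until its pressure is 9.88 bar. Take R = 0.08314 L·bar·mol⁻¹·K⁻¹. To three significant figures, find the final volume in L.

V₄ ≈ 10.5 L

From PV = nRT: V₁ = nRT₁/P₁ = 19.52 L.
V constant ⇒ P ∝ T: V₂ = V₁; P₂ = P₁·(T₂/T₁) = 4.850 bar.
Isothermal, so P V is constant: T₃ = T₂; P₃ = P₂·(V₂/V₃) = 6.528 bar.
Adiabatic (γ = 1.30), T V^(γ−1) and P V^γ constant: T₄ = T₃·(P₄/P₃)^((γ−1)/γ) = 632.7 K; V₄ = V₃·(P₃/P₄)^(1/γ) = 10.54 L.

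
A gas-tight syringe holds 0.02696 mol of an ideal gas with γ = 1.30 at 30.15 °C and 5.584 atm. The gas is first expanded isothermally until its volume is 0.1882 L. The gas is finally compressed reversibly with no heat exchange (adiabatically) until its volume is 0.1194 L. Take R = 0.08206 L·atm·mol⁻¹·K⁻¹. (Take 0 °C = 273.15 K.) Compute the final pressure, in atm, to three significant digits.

P₃ ≈ 6.44 atm

Convert: T₁ = 303.3 K.
From PV = nRT: V₁ = nRT₁/P₁ = 0.1202 L.
Isothermal, so P V is constant: T₂ = T₁; P₂ = P₁·(V₁/V₂) = 3.565 atm.
Reversible adiabatic, γ = 1.30: T₃ = T₂·(V₂/V₃)^(γ−1) = 347.7 K; P₃ = P₂·(V₂/V₃)^γ = 6.442 atm.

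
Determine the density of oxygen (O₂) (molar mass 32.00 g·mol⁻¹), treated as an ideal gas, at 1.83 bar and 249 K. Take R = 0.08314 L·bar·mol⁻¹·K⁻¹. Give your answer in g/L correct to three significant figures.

ρ ≈ 2.83 g/L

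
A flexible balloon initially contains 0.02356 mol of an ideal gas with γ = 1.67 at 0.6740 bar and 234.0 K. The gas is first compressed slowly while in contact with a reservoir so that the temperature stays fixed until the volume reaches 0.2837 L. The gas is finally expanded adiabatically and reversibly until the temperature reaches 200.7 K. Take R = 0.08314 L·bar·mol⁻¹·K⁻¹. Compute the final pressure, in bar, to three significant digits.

P₃ ≈ 1.10 bar

From PV = nRT: V₁ = nRT₁/P₁ = 0.6801 L.
T constant ⇒ Boyle's law P V = const: T₂ = T₁; P₂ = P₁·(V₁/V₂) = 1.616 bar.
Adiabatic (γ = 1.67), T V^(γ−1) and P V^γ constant: P₃ = P₂·(T₃/T₂)^(γ/(γ−1)) = 1.102 bar; V₃ = V₂·(T₂/T₃)^(1/(γ−1)) = 0.3568 L.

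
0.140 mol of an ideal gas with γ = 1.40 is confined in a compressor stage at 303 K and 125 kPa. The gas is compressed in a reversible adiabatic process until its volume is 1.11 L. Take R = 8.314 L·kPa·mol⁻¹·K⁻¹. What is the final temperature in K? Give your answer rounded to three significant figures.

From PV = nRT: V₁ = nRT₁/P₁ = 2.821 L.
Adiabatic (γ = 1.40), T V^(γ−1) and P V^γ constant: T₂ = T₁·(V₁/V₂)^(γ−1) = 440.0 K; P₂ = P₁·(V₁/V₂)^γ = 461.4 kPa.

T₂ ≈ 440 K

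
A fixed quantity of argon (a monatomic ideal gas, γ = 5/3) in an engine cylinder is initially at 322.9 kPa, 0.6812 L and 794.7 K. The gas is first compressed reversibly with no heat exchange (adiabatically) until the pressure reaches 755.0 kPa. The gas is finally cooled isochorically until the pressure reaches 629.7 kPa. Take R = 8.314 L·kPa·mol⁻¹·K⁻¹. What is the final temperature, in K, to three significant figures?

Adiabatic (γ = 5/3), T V^(γ−1) and P V^γ constant: T₂ = T₁·(P₂/P₁)^((γ−1)/γ) = 1116 K; V₂ = V₁·(P₁/P₂)^(1/γ) = 0.4092 L.
V constant ⇒ P ∝ T: V₃ = V₂; T₃ = T₂·(P₃/P₂) = 931.0 K.

T₃ ≈ 931 K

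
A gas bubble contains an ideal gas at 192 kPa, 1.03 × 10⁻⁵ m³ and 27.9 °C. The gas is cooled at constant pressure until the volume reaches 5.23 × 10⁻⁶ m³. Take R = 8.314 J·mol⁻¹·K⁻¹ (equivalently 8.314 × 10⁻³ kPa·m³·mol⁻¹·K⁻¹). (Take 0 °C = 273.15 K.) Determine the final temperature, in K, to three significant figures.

Convert: T₁ = 301.0 K.
P constant ⇒ V ∝ T: P₂ = P₁; T₂ = T₁·(V₂/V₁) = 152.9 K.

T₂ ≈ 153 K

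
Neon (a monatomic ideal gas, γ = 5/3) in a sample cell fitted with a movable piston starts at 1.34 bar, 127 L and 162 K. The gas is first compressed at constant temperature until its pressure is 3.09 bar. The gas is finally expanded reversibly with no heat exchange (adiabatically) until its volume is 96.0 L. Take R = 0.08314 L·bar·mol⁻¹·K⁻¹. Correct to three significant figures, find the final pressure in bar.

P₃ ≈ 1.22 bar

T constant ⇒ Boyle's law P V = const: T₂ = T₁; V₂ = V₁·(P₁/P₂) = 55.07 L.
Adiabatic (γ = 5/3), T V^(γ−1) and P V^γ constant: T₃ = T₂·(V₂/V₃)^(γ−1) = 111.8 K; P₃ = P₂·(V₂/V₃)^γ = 1.224 bar.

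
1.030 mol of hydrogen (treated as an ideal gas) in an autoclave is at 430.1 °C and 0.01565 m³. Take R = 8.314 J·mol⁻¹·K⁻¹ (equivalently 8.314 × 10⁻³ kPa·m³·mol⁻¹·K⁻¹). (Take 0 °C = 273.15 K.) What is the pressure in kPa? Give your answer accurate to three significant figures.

Convert: T = 703.25 K.
PV = nRT ⇒ P = nRT/V = (1.030 × 8.314 × 10⁻³ × 703.25) / 0.01565

P ≈ 385 kPa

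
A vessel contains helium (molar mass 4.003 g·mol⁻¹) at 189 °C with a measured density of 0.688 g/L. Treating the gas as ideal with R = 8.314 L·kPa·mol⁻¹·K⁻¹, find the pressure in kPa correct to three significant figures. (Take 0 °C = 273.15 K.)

ρ = PM/(RT) ⇒ P = ρRT/M = (0.688 × 8.314 × 462.1) / 4.003

P ≈ 660 kPa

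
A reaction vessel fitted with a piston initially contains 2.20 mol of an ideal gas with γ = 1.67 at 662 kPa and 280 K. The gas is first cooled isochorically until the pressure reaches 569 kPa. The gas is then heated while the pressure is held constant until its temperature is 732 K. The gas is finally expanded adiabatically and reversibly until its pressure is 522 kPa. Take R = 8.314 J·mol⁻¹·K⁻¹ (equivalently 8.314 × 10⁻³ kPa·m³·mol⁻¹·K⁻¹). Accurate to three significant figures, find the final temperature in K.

T₄ ≈ 707 K

From PV = nRT: V₁ = nRT₁/P₁ = 0.007736 m³.
Isochoric, so P/T is constant: V₂ = V₁; T₂ = T₁·(P₂/P₁) = 240.7 K.
Isobaric, so V/T is constant: P₃ = P₂; V₃ = V₂·(T₃/T₂) = 0.02353 m³.
Adiabatic (γ = 1.67), T V^(γ−1) and P V^γ constant: T₄ = T₃·(P₄/P₃)^((γ−1)/γ) = 707.1 K; V₄ = V₃·(P₃/P₄)^(1/γ) = 0.02478 m³.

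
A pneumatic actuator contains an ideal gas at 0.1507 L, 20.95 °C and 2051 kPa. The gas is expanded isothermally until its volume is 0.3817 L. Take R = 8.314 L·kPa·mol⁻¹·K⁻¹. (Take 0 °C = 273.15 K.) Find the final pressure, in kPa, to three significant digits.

Convert: T₁ = 294.1 K.
Isothermal, so P V is constant: T₂ = T₁; P₂ = P₁·(V₁/V₂) = 809.8 kPa.

P₂ ≈ 810 kPa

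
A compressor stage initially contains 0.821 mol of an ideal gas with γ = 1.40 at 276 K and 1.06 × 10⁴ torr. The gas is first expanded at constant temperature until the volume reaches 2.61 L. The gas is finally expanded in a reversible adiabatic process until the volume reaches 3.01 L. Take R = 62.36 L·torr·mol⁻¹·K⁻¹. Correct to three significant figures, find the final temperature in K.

T₃ ≈ 261 K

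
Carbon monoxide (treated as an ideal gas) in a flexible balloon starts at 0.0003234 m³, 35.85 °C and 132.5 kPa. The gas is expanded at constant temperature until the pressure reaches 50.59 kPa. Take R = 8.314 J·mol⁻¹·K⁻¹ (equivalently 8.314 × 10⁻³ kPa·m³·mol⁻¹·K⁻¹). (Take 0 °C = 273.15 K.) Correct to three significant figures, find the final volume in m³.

V₂ ≈ 0.000847 m³

Convert: T₁ = 309.0 K.
T constant ⇒ Boyle's law P V = const: T₂ = T₁; V₂ = V₁·(P₁/P₂) = 0.0008470 m³.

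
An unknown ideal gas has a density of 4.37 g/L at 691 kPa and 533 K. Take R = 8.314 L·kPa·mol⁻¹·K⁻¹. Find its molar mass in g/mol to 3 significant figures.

M ≈ 28.0 g/mol

ρ = PM/(RT) ⇒ M = ρRT/P = (4.37 × 8.314 × 533.0) / 691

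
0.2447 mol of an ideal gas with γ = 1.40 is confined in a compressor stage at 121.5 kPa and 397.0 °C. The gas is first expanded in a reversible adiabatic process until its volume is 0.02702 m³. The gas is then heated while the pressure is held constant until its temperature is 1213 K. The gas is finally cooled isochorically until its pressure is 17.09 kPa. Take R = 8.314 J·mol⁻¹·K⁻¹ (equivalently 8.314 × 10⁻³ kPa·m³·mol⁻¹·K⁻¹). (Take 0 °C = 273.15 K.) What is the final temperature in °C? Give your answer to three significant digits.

Convert: T₁ = 670.1 K.
From PV = nRT: V₁ = nRT₁/P₁ = 0.01122 m³.
Reversible adiabatic, γ = 1.40: T₂ = T₁·(V₁/V₂)^(γ−1) = 471.5 K; P₂ = P₁·(V₁/V₂)^γ = 35.50 kPa.
Isobaric, so V/T is constant: P₃ = P₂; V₃ = V₂·(T₃/T₂) = 0.06951 m³.
Isochoric, so P/T is constant: V₄ = V₃; T₄ = T₃·(P₄/P₃) = 583.9 K.

T₄ ≈ 311 °C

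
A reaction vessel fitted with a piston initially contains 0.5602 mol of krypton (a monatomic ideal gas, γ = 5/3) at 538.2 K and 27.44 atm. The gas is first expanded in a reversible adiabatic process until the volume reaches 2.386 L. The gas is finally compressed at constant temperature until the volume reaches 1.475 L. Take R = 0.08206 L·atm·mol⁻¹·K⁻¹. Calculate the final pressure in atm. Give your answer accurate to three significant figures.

P₃ ≈ 8.77 atm

From PV = nRT: V₁ = nRT₁/P₁ = 0.9016 L.
Adiabatic (γ = 5/3), T V^(γ−1) and P V^γ constant: T₂ = T₁·(V₁/V₂)^(γ−1) = 281.3 K; P₂ = P₁·(V₁/V₂)^γ = 5.420 atm.
Isothermal, so P V is constant: T₃ = T₂; P₃ = P₂·(V₂/V₃) = 8.767 atm.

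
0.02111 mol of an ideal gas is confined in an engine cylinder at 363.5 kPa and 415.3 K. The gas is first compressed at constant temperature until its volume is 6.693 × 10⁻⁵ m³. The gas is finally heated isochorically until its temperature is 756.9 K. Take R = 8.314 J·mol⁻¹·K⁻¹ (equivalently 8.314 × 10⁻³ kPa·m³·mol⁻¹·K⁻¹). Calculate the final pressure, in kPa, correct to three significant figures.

P₃ ≈ 1.98e+03 kPa

From PV = nRT: V₁ = nRT₁/P₁ = 0.0002005 m³.
Isothermal, so P V is constant: T₂ = T₁; P₂ = P₁·(V₁/V₂) = 1089 kPa.
Isochoric, so P/T is constant: V₃ = V₂; P₃ = P₂·(T₃/T₂) = 1985 kPa.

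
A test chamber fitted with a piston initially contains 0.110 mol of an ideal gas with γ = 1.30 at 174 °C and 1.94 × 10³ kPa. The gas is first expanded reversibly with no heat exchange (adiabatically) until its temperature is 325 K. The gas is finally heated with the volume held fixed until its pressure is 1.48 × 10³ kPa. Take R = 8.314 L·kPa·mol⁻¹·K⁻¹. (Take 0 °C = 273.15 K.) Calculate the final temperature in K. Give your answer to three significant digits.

T₃ ≈ 988 K

Convert: T₁ = 447.1 K.
From PV = nRT: V₁ = nRT₁/P₁ = 0.2108 L.
Reversible adiabatic, γ = 1.30: P₂ = P₁·(T₂/T₁)^(γ/(γ−1)) = 486.8 kPa; V₂ = V₁·(T₁/T₂)^(1/(γ−1)) = 0.6106 L.
Isochoric, so P/T is constant: V₃ = V₂; T₃ = T₂·(P₃/P₂) = 988.1 K.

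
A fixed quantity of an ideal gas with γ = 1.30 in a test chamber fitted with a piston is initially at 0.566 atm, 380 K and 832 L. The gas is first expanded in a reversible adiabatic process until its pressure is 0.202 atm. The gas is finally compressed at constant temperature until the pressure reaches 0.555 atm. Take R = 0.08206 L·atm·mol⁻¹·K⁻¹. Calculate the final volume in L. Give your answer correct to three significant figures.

Reversible adiabatic, γ = 1.30: T₂ = T₁·(P₂/P₁)^((γ−1)/γ) = 299.6 K; V₂ = V₁·(P₁/P₂)^(1/γ) = 1838 L.
Isothermal, so P V is constant: T₃ = T₂; V₃ = V₂·(P₂/P₃) = 668.9 L.

V₃ ≈ 669 L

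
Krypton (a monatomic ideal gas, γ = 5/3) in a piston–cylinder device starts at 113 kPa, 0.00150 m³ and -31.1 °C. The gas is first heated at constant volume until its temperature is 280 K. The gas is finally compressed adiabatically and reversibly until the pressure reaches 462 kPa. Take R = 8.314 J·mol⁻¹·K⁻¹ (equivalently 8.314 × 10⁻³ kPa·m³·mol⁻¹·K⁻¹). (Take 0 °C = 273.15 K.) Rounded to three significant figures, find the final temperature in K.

T₃ ≈ 464 K

Convert: T₁ = 242.0 K.
Isochoric, so P/T is constant: V₂ = V₁; P₂ = P₁·(T₂/T₁) = 130.7 kPa.
Adiabatic (γ = 5/3), T V^(γ−1) and P V^γ constant: T₃ = T₂·(P₃/P₂)^((γ−1)/γ) = 464.0 K; V₃ = V₂·(P₂/P₃)^(1/γ) = 0.0007032 m³.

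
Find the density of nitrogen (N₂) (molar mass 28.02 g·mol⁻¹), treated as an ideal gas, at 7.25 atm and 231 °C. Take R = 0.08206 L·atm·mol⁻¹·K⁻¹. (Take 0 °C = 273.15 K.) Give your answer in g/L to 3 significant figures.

ρ = PM/(RT) = (7.25 × 28.02) / (0.08206 × 504.1)

ρ ≈ 4.91 g/L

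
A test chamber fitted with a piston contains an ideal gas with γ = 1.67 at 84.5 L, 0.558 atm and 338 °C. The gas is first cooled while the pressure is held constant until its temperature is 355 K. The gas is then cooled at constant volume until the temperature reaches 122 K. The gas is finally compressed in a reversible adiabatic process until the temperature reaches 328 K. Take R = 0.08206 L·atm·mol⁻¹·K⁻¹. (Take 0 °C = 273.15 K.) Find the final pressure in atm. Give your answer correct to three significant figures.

Convert: T₁ = 611.1 K.
P constant ⇒ V ∝ T: P₂ = P₁; V₂ = V₁·(T₂/T₁) = 49.08 L.
V constant ⇒ P ∝ T: V₃ = V₂; P₃ = P₂·(T₃/T₂) = 0.1918 atm.
Reversible adiabatic, γ = 1.67: P₄ = P₃·(T₄/T₃)^(γ/(γ−1)) = 2.256 atm; V₄ = V₃·(T₃/T₄)^(1/(γ−1)) = 11.22 L.

P₄ ≈ 2.26 atm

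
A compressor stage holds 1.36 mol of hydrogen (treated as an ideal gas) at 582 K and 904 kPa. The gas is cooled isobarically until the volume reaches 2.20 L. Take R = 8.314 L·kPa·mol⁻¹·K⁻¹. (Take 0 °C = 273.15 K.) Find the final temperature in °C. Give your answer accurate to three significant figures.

T₂ ≈ -97.3 °C

From PV = nRT: V₁ = nRT₁/P₁ = 7.280 L.
P constant ⇒ V ∝ T: P₂ = P₁; T₂ = T₁·(V₂/V₁) = 175.9 K.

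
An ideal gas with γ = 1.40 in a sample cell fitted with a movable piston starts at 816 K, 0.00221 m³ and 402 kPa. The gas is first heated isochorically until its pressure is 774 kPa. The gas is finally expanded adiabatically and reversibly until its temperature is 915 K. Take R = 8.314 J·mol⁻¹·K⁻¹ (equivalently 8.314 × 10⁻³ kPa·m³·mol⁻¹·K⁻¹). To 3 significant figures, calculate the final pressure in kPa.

V constant ⇒ P ∝ T: V₂ = V₁; T₂ = T₁·(P₂/P₁) = 1571 K.
Adiabatic (γ = 1.40), T V^(γ−1) and P V^γ constant: P₃ = P₂·(T₃/T₂)^(γ/(γ−1)) = 116.7 kPa; V₃ = V₂·(T₂/T₃)^(1/(γ−1)) = 0.008538 m³.

P₃ ≈ 117 kPa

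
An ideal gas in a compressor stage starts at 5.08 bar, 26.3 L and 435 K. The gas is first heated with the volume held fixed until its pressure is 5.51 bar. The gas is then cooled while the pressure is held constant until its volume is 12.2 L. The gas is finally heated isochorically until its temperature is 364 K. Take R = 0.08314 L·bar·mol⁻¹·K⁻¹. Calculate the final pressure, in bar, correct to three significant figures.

P₄ ≈ 9.16 bar

Isochoric, so P/T is constant: V₂ = V₁; T₂ = T₁·(P₂/P₁) = 471.8 K.
P constant ⇒ V ∝ T: P₃ = P₂; T₃ = T₂·(V₃/V₂) = 218.9 K.
V constant ⇒ P ∝ T: V₄ = V₃; P₄ = P₃·(T₄/T₃) = 9.164 bar.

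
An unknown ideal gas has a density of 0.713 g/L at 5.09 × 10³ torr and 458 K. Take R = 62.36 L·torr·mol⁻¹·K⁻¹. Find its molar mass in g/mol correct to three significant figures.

M ≈ 4.00 g/mol

ρ = PM/(RT) ⇒ M = ρRT/P = (0.713 × 62.36 × 458.0) / 5.09e+03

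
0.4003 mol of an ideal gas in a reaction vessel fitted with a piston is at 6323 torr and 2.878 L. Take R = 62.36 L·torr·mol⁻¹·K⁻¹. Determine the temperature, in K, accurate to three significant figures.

T ≈ 729 K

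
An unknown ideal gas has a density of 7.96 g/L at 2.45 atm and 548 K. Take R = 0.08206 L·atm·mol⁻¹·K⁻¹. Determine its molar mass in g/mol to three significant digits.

ρ = PM/(RT) ⇒ M = ρRT/P = (7.96 × 0.08206 × 548.0) / 2.45

M ≈ 146 g/mol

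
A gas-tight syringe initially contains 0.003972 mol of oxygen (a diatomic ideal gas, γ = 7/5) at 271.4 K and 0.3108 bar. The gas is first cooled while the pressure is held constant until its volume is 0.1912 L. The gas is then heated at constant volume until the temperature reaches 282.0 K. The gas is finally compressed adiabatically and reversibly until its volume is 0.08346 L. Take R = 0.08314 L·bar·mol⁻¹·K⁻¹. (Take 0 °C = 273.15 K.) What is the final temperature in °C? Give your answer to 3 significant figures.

From PV = nRT: V₁ = nRT₁/P₁ = 0.2884 L.
Isobaric, so V/T is constant: P₂ = P₁; T₂ = T₁·(V₂/V₁) = 179.9 K.
V constant ⇒ P ∝ T: V₃ = V₂; P₃ = P₂·(T₃/T₂) = 0.4871 bar.
Adiabatic (γ = 7/5), T V^(γ−1) and P V^γ constant: T₄ = T₃·(V₃/V₄)^(γ−1) = 392.9 K; P₄ = P₃·(V₃/V₄)^γ = 1.555 bar.

T₄ ≈ 120 °C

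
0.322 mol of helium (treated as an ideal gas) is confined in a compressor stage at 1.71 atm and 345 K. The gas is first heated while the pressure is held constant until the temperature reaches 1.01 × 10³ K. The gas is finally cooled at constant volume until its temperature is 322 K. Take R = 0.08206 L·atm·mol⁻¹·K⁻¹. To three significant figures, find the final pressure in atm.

From PV = nRT: V₁ = nRT₁/P₁ = 5.331 L.
P constant ⇒ V ∝ T: P₂ = P₁; V₂ = V₁·(T₂/T₁) = 15.61 L.
V constant ⇒ P ∝ T: V₃ = V₂; P₃ = P₂·(T₃/T₂) = 0.5452 atm.

P₃ ≈ 0.545 atm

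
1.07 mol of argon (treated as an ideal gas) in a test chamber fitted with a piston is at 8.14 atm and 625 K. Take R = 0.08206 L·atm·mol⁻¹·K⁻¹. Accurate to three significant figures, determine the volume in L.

V ≈ 6.74 L

PV = nRT ⇒ V = nRT/P = (1.07 × 0.08206 × 625) / 8.14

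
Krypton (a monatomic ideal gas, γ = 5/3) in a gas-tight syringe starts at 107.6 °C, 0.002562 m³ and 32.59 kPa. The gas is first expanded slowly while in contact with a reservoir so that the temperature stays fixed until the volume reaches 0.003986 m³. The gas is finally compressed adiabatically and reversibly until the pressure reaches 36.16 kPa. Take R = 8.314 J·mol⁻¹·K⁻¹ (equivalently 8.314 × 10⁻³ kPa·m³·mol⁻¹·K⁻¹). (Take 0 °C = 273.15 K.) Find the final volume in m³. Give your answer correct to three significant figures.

V₃ ≈ 0.00287 m³

Convert: T₁ = 380.8 K.
T constant ⇒ Boyle's law P V = const: T₂ = T₁; P₂ = P₁·(V₁/V₂) = 20.95 kPa.
Reversible adiabatic, γ = 5/3: T₃ = T₂·(P₃/P₂)^((γ−1)/γ) = 473.7 K; V₃ = V₂·(P₂/P₃)^(1/γ) = 0.002873 m³.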